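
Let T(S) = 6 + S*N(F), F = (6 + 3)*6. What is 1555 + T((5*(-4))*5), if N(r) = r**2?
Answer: -290039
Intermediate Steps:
F = 54 (F = 9*6 = 54)
T(S) = 6 + 2916*S (T(S) = 6 + S*54**2 = 6 + S*2916 = 6 + 2916*S)
1555 + T((5*(-4))*5) = 1555 + (6 + 2916*((5*(-4))*5)) = 1555 + (6 + 2916*(-20*5)) = 1555 + (6 + 2916*(-100)) = 1555 + (6 - 291600) = 1555 - 291594 = -290039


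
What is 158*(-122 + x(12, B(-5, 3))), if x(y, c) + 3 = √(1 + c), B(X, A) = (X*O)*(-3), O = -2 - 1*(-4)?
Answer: -19750 + 158*√31 ≈ -18870.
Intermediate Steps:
O = 2 (O = -2 + 4 = 2)
B(X, A) = -6*X (B(X, A) = (X*2)*(-3) = (2*X)*(-3) = -6*X)
x(y, c) = -3 + √(1 + c)
158*(-122 + x(12, B(-5, 3))) = 158*(-122 + (-3 + √(1 - 6*(-5)))) = 158*(-122 + (-3 + √(1 + 30))) = 158*(-122 + (-3 + √31)) = 158*(-125 + √31) = -19750 + 158*√31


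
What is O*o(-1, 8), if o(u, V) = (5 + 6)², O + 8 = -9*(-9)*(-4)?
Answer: -40172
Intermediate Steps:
O = -332 (O = -8 - 9*(-9)*(-4) = -8 + 81*(-4) = -8 - 324 = -332)
o(u, V) = 121 (o(u, V) = 11² = 121)
O*o(-1, 8) = -332*121 = -40172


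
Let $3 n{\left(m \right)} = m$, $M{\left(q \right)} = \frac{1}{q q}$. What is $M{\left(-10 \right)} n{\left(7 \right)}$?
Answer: $\frac{7}{300} \approx 0.023333$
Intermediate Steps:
$M{\left(q \right)} = \frac{1}{q^{2}}$
$n{\left(m \right)} = \frac{m}{3}$
$M{\left(-10 \right)} n{\left(7 \right)} = \frac{\frac{1}{3} \cdot 7}{100} = \frac{1}{100} \cdot \frac{7}{3} = \frac{7}{300}$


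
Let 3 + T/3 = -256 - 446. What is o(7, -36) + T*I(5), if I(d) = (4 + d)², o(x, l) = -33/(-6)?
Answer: -342619/2 ≈ -1.7131e+5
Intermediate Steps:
o(x, l) = 11/2 (o(x, l) = -33*(-⅙) = 11/2)
T = -2115 (T = -9 + 3*(-256 - 446) = -9 + 3*(-702) = -9 - 2106 = -2115)
o(7, -36) + T*I(5) = 11/2 - 2115*(4 + 5)² = 11/2 - 2115*9² = 11/2 - 2115*81 = 11/2 - 171315 = -342619/2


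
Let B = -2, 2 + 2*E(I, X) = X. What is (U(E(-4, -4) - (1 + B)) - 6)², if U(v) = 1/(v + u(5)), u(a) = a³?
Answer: 543169/15129 ≈ 35.903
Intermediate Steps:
E(I, X) = -1 + X/2
U(v) = 1/(125 + v) (U(v) = 1/(v + 5³) = 1/(v + 125) = 1/(125 + v))
(U(E(-4, -4) - (1 + B)) - 6)² = (1/(125 + ((-1 + (½)*(-4)) - (1 - 2))) - 6)² = (1/(125 + ((-1 - 2) - 1*(-1))) - 6)² = (1/(125 + (-3 + 1)) - 6)² = (1/(125 - 2) - 6)² = (1/123 - 6)² = (-737/123)² = 543169/15129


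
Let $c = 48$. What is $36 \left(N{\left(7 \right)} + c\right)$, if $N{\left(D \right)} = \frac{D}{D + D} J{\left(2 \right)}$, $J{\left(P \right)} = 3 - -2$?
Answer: $1818$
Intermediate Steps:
$J{\left(P \right)} = 5$ ($J{\left(P \right)} = 3 + 2 = 5$)
$N{\left(D \right)} = \frac{5}{2}$ ($N{\left(D \right)} = \frac{D}{D + D} 5 = \frac{D}{2 D} 5 = D \frac{1}{2 D} 5 = \frac{1}{2} \cdot 5 = \frac{5}{2}$)
$36 \left(N{\left(7 \right)} + c\right) = 36 \left(\frac{5}{2} + 48\right) = 36 \cdot \frac{101}{2} = 1818$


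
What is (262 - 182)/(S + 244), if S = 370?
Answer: 40/307 ≈ 0.13029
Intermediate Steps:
(262 - 182)/(S + 244) = (262 - 182)/(370 + 244) = 80/614 = 80*(1/614) = 40/307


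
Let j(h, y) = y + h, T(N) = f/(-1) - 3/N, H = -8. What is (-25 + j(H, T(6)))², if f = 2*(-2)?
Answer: 3481/4 ≈ 870.25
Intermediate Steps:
f = -4
T(N) = 4 - 3/N (T(N) = -4/(-1) - 3/N = -4*(-1) - 3/N = 4 - 3/N)
j(h, y) = h + y
(-25 + j(H, T(6)))² = (-25 + (-8 + (4 - 3/6)))² = (-25 + (-8 + (4 - 3*⅙)))² = (-25 + (-8 + (4 - ½)))² = (-25 + (-8 + 7/2))² = (-25 - 9/2)² = (-59/2)² = 3481/4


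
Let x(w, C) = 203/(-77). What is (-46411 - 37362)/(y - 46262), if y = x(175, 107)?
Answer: 921503/508911 ≈ 1.8107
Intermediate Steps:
x(w, C) = -29/11 (x(w, C) = 203*(-1/77) = -29/11)
y = -29/11 ≈ -2.6364
(-46411 - 37362)/(y - 46262) = (-46411 - 37362)/(-29/11 - 46262) = -83773/(-508911/11) = -83773*(-11/508911) = 921503/508911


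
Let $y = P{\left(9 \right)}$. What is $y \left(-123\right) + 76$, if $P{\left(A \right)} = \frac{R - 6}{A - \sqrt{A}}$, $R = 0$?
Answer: $199$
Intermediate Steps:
$P{\left(A \right)} = - \frac{6}{A - \sqrt{A}}$ ($P{\left(A \right)} = \frac{0 - 6}{A - \sqrt{A}} = - \frac{6}{A - \sqrt{A}}$)
$y = -1$ ($y = \frac{6}{\sqrt{9} - 9} = \frac{6}{3 - 9} = \frac{6}{-6} = 6 \left(- \frac{1}{6}\right) = -1$)
$y \left(-123\right) + 76 = \left(-1\right) \left(-123\right) + 76 = 123 + 76 = 199$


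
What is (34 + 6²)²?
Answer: 4900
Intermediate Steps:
(34 + 6²)² = (34 + 36)² = 70² = 4900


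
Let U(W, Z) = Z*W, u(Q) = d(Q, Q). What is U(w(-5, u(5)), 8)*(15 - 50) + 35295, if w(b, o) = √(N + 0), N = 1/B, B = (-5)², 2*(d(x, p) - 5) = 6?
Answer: 35239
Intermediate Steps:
d(x, p) = 8 (d(x, p) = 5 + (½)*6 = 5 + 3 = 8)
B = 25
u(Q) = 8
N = 1/25 ≈ 0.040000
w(b, o) = ⅕ (w(b, o) = √(1/25 + 0) = √(1/25) = ⅕)
U(W, Z) = W*Z
U(w(-5, u(5)), 8)*(15 - 50) + 35295 = ((⅕)*8)*(15 - 50) + 35295 = (8/5)*(-35) + 35295 = -56 + 35295 = 35239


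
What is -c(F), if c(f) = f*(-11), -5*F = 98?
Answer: -1078/5 ≈ -215.60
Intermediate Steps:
F = -98/5 (F = -1/5*98 = -98/5 ≈ -19.600)
c(f) = -11*f
-c(F) = -(-11)*(-98)/5 = -1*1078/5 = -1078/5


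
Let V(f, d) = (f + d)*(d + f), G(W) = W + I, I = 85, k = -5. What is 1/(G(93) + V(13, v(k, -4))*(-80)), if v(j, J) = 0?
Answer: -1/13342 ≈ -7.4951e-5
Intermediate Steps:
G(W) = 85 + W (G(W) = W + 85 = 85 + W)
V(f, d) = (d + f)**2 (V(f, d) = (d + f)*(d + f) = (d + f)**2)
1/(G(93) + V(13, v(k, -4))*(-80)) = 1/((85 + 93) + (0 + 13)**2*(-80)) = 1/(178 + 13**2*(-80)) = 1/(178 + 169*(-80)) = 1/(178 - 13520) = 1/(-13342) = -1/13342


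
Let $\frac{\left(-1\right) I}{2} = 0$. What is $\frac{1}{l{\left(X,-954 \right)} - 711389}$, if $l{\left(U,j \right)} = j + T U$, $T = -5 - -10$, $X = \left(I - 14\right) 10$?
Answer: $- \frac{1}{713043} \approx -1.4024 \cdot 10^{-6}$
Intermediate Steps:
$I = 0$ ($I = \left(-2\right) 0 = 0$)
$X = -140$ ($X = \left(0 - 14\right) 10 = \left(-14\right) 10 = -140$)
$T = 5$ ($T = -5 + 10 = 5$)
$l{\left(U,j \right)} = j + 5 U$
$\frac{1}{l{\left(X,-954 \right)} - 711389} = \frac{1}{\left(-954 + 5 \left(-140\right)\right) - 711389} = \frac{1}{\left(-954 - 700\right) - 711389} = \frac{1}{-1654 - 711389} = \frac{1}{-713043} = - \frac{1}{713043}$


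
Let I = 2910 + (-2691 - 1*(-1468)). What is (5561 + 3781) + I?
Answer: 11029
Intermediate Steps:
I = 1687 (I = 2910 + (-2691 + 1468) = 2910 - 1223 = 1687)
(5561 + 3781) + I = (5561 + 3781) + 1687 = 9342 + 1687 = 11029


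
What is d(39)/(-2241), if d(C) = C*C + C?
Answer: -520/747 ≈ -0.69612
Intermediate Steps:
d(C) = C + C**2 (d(C) = C**2 + C = C + C**2)
d(39)/(-2241) = (39*(1 + 39))/(-2241) = (39*40)*(-1/2241) = 1560*(-1/2241) = -520/747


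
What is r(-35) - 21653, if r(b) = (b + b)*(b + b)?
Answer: -16753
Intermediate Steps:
r(b) = 4*b**2 (r(b) = (2*b)*(2*b) = 4*b**2)
r(-35) - 21653 = 4*(-35)**2 - 21653 = 4*1225 - 21653 = 4900 - 21653 = -16753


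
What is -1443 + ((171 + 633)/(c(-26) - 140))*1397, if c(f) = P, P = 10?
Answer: -655389/65 ≈ -10083.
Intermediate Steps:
c(f) = 10
-1443 + ((171 + 633)/(c(-26) - 140))*1397 = -1443 + ((171 + 633)/(10 - 140))*1397 = -1443 + (804/(-130))*1397 = -1443 + (804*(-1/130))*1397 = -1443 - 402/65*1397 = -1443 - 561594/65 = -655389/65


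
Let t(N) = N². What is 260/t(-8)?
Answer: 65/16 ≈ 4.0625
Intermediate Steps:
260/t(-8) = 260/((-8)²) = 260/64 = 260*(1/64) = 65/16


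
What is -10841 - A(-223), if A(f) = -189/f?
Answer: -2417732/223 ≈ -10842.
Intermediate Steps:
-10841 - A(-223) = -10841 - (-189)/(-223) = -10841 - (-189)*(-1)/223 = -10841 - 1*189/223 = -10841 - 189/223 = -2417732/223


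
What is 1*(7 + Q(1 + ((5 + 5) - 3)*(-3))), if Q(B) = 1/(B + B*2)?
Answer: 419/60 ≈ 6.9833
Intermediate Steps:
Q(B) = 1/(3*B) (Q(B) = 1/(B + 2*B) = 1/(3*B))
1*(7 + Q(1 + ((5 + 5) - 3)*(-3))) = 1*(7 + 1/(3*(1 + ((5 + 5) - 3)*(-3)))) = 1*(7 + 1/(3*(1 + (10 - 3)*(-3)))) = 1*(7 + 1/(3*(1 + 7*(-3)))) = 1*(7 + 1/(3*(1 - 21))) = 1*(7 + (⅓)/(-20)) = 1*(7 + (⅓)*(-1/20)) = 1*(7 - 1/60) = 1*(419/60) = 419/60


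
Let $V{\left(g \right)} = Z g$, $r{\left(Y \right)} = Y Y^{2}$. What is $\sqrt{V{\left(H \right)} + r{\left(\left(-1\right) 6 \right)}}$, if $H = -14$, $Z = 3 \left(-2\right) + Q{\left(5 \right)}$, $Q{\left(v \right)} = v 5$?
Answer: $i \sqrt{482} \approx 21.954 i$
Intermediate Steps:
$Q{\left(v \right)} = 5 v$
$Z = 19$ ($Z = 3 \left(-2\right) + 5 \cdot 5 = -6 + 25 = 19$)
$r{\left(Y \right)} = Y^{3}$
$V{\left(g \right)} = 19 g$
$\sqrt{V{\left(H \right)} + r{\left(\left(-1\right) 6 \right)}} = \sqrt{19 \left(-14\right) + \left(\left(-1\right) 6\right)^{3}} = \sqrt{-266 + \left(-6\right)^{3}} = \sqrt{-266 - 216} = \sqrt{-482} = i \sqrt{482}$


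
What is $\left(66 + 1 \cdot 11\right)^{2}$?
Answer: $5929$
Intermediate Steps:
$\left(66 + 1 \cdot 11\right)^{2} = \left(66 + 11\right)^{2} = 77^{2} = 5929$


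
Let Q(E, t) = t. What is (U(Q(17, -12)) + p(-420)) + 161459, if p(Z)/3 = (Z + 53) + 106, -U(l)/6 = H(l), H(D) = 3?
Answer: 160658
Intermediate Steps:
U(l) = -18 (U(l) = -6*3 = -18)
p(Z) = 477 + 3*Z (p(Z) = 3*((Z + 53) + 106) = 3*((53 + Z) + 106) = 3*(159 + Z) = 477 + 3*Z)
(U(Q(17, -12)) + p(-420)) + 161459 = (-18 + (477 + 3*(-420))) + 161459 = (-18 + (477 - 1260)) + 161459 = (-18 - 783) + 161459 = -801 + 161459 = 160658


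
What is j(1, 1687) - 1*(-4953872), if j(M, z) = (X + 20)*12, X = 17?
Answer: 4954316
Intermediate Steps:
j(M, z) = 444 (j(M, z) = (17 + 20)*12 = 37*12 = 444)
j(1, 1687) - 1*(-4953872) = 444 - 1*(-4953872) = 444 + 4953872 = 4954316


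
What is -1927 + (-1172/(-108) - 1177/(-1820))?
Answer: -94127741/49140 ≈ -1915.5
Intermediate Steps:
-1927 + (-1172/(-108) - 1177/(-1820)) = -1927 + (-1172*(-1/108) - 1177*(-1/1820)) = -1927 + (293/27 + 1177/1820) = -1927 + 565039/49140 = -94127741/49140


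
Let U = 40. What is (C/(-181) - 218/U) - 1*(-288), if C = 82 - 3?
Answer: 1021251/3620 ≈ 282.11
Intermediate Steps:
C = 79
(C/(-181) - 218/U) - 1*(-288) = (79/(-181) - 218/40) - 1*(-288) = (79*(-1/181) - 218*1/40) + 288 = (-79/181 - 109/20) + 288 = -21309/3620 + 288 = 1021251/3620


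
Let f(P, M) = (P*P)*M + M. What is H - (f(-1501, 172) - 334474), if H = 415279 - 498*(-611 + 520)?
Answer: -386721273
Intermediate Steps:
f(P, M) = M + M*P² (f(P, M) = P²*M + M = M*P² + M = M + M*P²)
H = 460597 (H = 415279 - 498*(-91) = 415279 + 45318 = 460597)
H - (f(-1501, 172) - 334474) = 460597 - (172*(1 + (-1501)²) - 334474) = 460597 - (172*(1 + 2253001) - 334474) = 460597 - (172*2253002 - 334474) = 460597 - (387516344 - 334474) = 460597 - 1*387181870 = 460597 - 387181870 = -386721273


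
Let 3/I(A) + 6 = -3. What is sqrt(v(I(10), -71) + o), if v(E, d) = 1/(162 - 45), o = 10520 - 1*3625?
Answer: 2*sqrt(2621827)/39 ≈ 83.036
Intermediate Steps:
o = 6895 (o = 10520 - 3625 = 6895)
I(A) = -1/3 (I(A) = 3/(-6 - 3) = 3/(-9) = 3*(-1/9) = -1/3)
v(E, d) = 1/117
sqrt(v(I(10), -71) + o) = sqrt(1/117 + 6895) = sqrt(806716/117) = 2*sqrt(2621827)/39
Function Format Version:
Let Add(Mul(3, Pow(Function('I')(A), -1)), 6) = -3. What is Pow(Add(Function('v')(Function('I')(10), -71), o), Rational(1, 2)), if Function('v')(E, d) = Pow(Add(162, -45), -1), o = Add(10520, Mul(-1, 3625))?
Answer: Mul(Rational(2, 39), Pow(2621827, Rational(1, 2))) ≈ 83.036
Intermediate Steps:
o = 6895 (o = Add(10520, -3625) = 6895)
Function('I')(A) = Rational(-1, 3) (Function('I')(A) = Mul(3, Pow(Add(-6, -3), -1)) = Mul(3, Pow(-9, -1)) = Mul(3, Rational(-1, 9)) = Rational(-1, 3))
Function('v')(E, d) = Rational(1, 117) (Function('v')(E, d) = Pow(117, -1) = Rational(1, 117))
Pow(Add(Function('v')(Function('I')(10), -71), o), Rational(1, 2)) = Pow(Add(Rational(1, 117), 6895), Rational(1, 2)) = Pow(Rational(806716, 117), Rational(1, 2)) = Mul(Rational(2, 39), Pow(2621827, Rational(1, 2)))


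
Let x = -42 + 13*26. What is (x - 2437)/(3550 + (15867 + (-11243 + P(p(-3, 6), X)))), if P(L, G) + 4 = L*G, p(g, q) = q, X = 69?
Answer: -2141/8584 ≈ -0.24942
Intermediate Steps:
x = 296 (x = -42 + 338 = 296)
P(L, G) = -4 + G*L (P(L, G) = -4 + L*G = -4 + G*L)
(x - 2437)/(3550 + (15867 + (-11243 + P(p(-3, 6), X)))) = (296 - 2437)/(3550 + (15867 + (-11243 + (-4 + 69*6)))) = -2141/(3550 + (15867 + (-11243 + (-4 + 414)))) = -2141/(3550 + (15867 + (-11243 + 410))) = -2141/(3550 + (15867 - 10833)) = -2141/(3550 + 5034) = -2141/8584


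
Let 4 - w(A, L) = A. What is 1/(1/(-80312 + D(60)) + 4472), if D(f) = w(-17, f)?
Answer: 80291/359061351 ≈ 0.00022361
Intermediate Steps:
w(A, L) = 4 - A
D(f) = 21 (D(f) = 4 - 1*(-17) = 4 + 17 = 21)
1/(1/(-80312 + D(60)) + 4472) = 1/(1/(-80312 + 21) + 4472) = 1/(1/(-80291) + 4472) = 1/(-1/80291 + 4472) = 1/(359061351/80291) = 80291/359061351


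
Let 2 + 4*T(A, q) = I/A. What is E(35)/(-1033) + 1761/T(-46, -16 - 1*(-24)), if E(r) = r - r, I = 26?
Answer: -162012/59 ≈ -2746.0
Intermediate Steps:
T(A, q) = -1/2 + 13/(2*A) (T(A, q) = -1/2 + (26/A)/4 = -1/2 + 13/(2*A))
E(r) = 0
E(35)/(-1033) + 1761/T(-46, -16 - 1*(-24)) = 0/(-1033) + 1761/(((1/2)*(13 - 1*(-46))/(-46))) = 0*(-1/1033) + 1761/(((1/2)*(-1/46)*(13 + 46))) = 0 + 1761/(((1/2)*(-1/46)*59)) = 0 + 1761/(-59/92) = 0 + 1761*(-92/59) = 0 - 162012/59 = -162012/59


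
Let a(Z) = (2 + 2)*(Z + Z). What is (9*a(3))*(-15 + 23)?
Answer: 1728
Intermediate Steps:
a(Z) = 8*Z (a(Z) = 4*(2*Z) = 8*Z)
(9*a(3))*(-15 + 23) = (9*(8*3))*(-15 + 23) = (9*24)*8 = 216*8 = 1728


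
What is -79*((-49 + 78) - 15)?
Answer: -1106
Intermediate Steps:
-79*((-49 + 78) - 15) = -79*(29 - 15) = -79*14 = -1106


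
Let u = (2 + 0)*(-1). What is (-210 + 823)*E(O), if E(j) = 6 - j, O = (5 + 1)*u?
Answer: 11034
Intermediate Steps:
u = -2 (u = 2*(-1) = -2)
O = -12 (O = (5 + 1)*(-2) = 6*(-2) = -12)
(-210 + 823)*E(O) = (-210 + 823)*(6 - 1*(-12)) = 613*(6 + 12) = 613*18 = 11034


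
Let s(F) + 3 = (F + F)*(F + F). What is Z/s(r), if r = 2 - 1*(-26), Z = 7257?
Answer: 7257/3133 ≈ 2.3163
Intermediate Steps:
r = 28 (r = 2 + 26 = 28)
s(F) = -3 + 4*F² (s(F) = -3 + (F + F)*(F + F) = -3 + (2*F)*(2*F) = -3 + 4*F²)
Z/s(r) = 7257/(-3 + 4*28²) = 7257/(-3 + 4*784) = 7257/(-3 + 3136) = 7257/3133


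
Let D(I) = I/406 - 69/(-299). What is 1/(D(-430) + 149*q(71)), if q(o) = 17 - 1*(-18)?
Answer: 2639/13760199 ≈ 0.00019178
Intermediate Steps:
q(o) = 35 (q(o) = 17 + 18 = 35)
D(I) = 3/13 + I/406 (D(I) = I*(1/406) - 69*(-1/299) = I/406 + 3/13 = 3/13 + I/406)
1/(D(-430) + 149*q(71)) = 1/((3/13 + (1/406)*(-430)) + 149*35) = 1/((3/13 - 215/203) + 5215) = 1/(-2186/2639 + 5215) = 1/(13760199/2639) = 2639/13760199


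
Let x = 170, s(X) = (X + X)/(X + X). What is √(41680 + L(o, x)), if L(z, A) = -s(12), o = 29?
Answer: 3*√4631 ≈ 204.15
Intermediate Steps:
s(X) = 1 (s(X) = (2*X)/((2*X)) = (2*X)*(1/(2*X)) = 1)
L(z, A) = -1 (L(z, A) = -1*1 = -1)
√(41680 + L(o, x)) = √(41680 - 1) = √41679 = 3*√4631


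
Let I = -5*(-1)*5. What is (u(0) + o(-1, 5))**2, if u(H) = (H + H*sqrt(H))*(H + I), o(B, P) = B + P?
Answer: 16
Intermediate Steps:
I = 25 (I = 5*5 = 25)
u(H) = (25 + H)*(H + H**(3/2)) (u(H) = (H + H*sqrt(H))*(H + 25) = (H + H**(3/2))*(25 + H) = (25 + H)*(H + H**(3/2)))
(u(0) + o(-1, 5))**2 = ((0**2 + 0**(5/2) + 25*0 + 25*0**(3/2)) + (-1 + 5))**2 = ((0 + 0 + 0 + 25*0) + 4)**2 = ((0 + 0 + 0 + 0) + 4)**2 = (0 + 4)**2 = 4**2 = 16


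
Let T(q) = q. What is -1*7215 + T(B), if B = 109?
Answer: -7106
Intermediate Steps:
-1*7215 + T(B) = -1*7215 + 109 = -7215 + 109 = -7106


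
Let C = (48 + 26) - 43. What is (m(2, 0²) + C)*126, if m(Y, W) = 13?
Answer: 5544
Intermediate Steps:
C = 31 (C = 74 - 43 = 31)
(m(2, 0²) + C)*126 = (13 + 31)*126 = 44*126 = 5544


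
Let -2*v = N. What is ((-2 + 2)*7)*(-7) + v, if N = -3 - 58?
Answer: 61/2 ≈ 30.500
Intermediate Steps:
N = -61
v = 61/2 (v = -½*(-61) = 61/2 ≈ 30.500)
((-2 + 2)*7)*(-7) + v = ((-2 + 2)*7)*(-7) + 61/2 = (0*7)*(-7) + 61/2 = 0*(-7) + 61/2 = 0 + 61/2 = 61/2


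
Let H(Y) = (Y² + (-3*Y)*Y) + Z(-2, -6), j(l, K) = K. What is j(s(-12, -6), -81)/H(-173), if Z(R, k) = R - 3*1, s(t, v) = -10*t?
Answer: 81/59863 ≈ 0.0013531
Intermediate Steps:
Z(R, k) = -3 + R (Z(R, k) = R - 3 = -3 + R)
H(Y) = -5 - 2*Y² (H(Y) = (Y² + (-3*Y)*Y) + (-3 - 2) = (Y² - 3*Y²) - 5 = -2*Y² - 5 = -5 - 2*Y²)
j(s(-12, -6), -81)/H(-173) = -81/(-5 - 2*(-173)²) = -81/(-5 - 2*29929) = -81/(-5 - 59858) = -81/(-59863) = -81*(-1/59863) = 81/59863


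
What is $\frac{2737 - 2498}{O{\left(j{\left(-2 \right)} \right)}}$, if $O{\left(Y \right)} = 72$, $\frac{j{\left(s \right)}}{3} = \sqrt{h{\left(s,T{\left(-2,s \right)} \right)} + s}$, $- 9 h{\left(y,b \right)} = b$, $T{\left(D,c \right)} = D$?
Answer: $\frac{239}{72} \approx 3.3194$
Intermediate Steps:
$h{\left(y,b \right)} = - \frac{b}{9}$
$j{\left(s \right)} = 3 \sqrt{\frac{2}{9} + s}$ ($j{\left(s \right)} = 3 \sqrt{\left(- \frac{1}{9}\right) \left(-2\right) + s} = 3 \sqrt{\frac{2}{9} + s}$)
$\frac{2737 - 2498}{O{\left(j{\left(-2 \right)} \right)}} = \frac{2737 - 2498}{72} = \left(2737 - 2498\right) \frac{1}{72} = 239 \cdot \frac{1}{72} = \frac{239}{72}$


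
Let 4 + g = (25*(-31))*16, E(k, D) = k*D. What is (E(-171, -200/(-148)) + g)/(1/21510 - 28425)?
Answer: 10055881980/22622604713 ≈ 0.44451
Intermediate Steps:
E(k, D) = D*k
g = -12404 (g = -4 + (25*(-31))*16 = -4 - 775*16 = -4 - 12400 = -12404)
(E(-171, -200/(-148)) + g)/(1/21510 - 28425) = (-200/(-148)*(-171) - 12404)/(1/21510 - 28425) = (-200*(-1/148)*(-171) - 12404)/(1/21510 - 28425) = ((50/37)*(-171) - 12404)/(-611421749/21510) = (-8550/37 - 12404)*(-21510/611421749) = -467498/37*(-21510/611421749) = 10055881980/22622604713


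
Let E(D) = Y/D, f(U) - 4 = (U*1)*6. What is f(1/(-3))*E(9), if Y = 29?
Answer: 58/9 ≈ 6.4444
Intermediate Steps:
f(U) = 4 + 6*U (f(U) = 4 + (U*1)*6 = 4 + U*6 = 4 + 6*U)
E(D) = 29/D
f(1/(-3))*E(9) = (4 + 6/(-3))*(29/9) = (4 + 6*(-⅓))*(29*(⅑)) = (4 - 2)*(29/9) = 2*(29/9) = 58/9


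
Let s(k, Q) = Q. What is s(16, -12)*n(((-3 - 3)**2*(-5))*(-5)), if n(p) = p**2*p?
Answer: -8748000000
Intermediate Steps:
n(p) = p**3
s(16, -12)*n(((-3 - 3)**2*(-5))*(-5)) = -12*15625*(-3 - 3)**6 = -12*(((-6)**2*(-5))*(-5))**3 = -12*((36*(-5))*(-5))**3 = -12*(-180*(-5))**3 = -12*900**3 = -12*729000000 = -8748000000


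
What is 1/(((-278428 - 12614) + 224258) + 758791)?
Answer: 1/692007 ≈ 1.4451e-6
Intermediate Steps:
1/(((-278428 - 12614) + 224258) + 758791) = 1/((-291042 + 224258) + 758791) = 1/(-66784 + 758791) = 1/692007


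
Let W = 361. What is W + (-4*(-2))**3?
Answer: 873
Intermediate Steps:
W + (-4*(-2))**3 = 361 + (-4*(-2))**3 = 361 + 8**3 = 361 + 512 = 873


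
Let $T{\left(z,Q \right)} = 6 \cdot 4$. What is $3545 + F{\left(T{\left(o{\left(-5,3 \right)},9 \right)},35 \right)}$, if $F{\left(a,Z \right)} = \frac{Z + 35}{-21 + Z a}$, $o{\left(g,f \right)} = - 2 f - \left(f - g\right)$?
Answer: $\frac{414775}{117} \approx 3545.1$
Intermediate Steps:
$o{\left(g,f \right)} = g - 3 f$
$T{\left(z,Q \right)} = 24$
$F{\left(a,Z \right)} = \frac{35 + Z}{-21 + Z a}$
$3545 + F{\left(T{\left(o{\left(-5,3 \right)},9 \right)},35 \right)} = 3545 + \frac{35 + 35}{-21 + 35 \cdot 24} = 3545 + \frac{1}{-21 + 840} \cdot 70 = 3545 + \frac{1}{819} \cdot 70 = 3545 + \frac{10}{117} = \frac{414775}{117}$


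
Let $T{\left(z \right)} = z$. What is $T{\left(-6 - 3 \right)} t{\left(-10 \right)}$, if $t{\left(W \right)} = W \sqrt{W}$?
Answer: $90 i \sqrt{10} \approx 284.6 i$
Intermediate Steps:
$t{\left(W \right)} = W^{\frac{3}{2}}$
$T{\left(-6 - 3 \right)} t{\left(-10 \right)} = \left(-6 - 3\right) \left(-10\right)^{\frac{3}{2}} = \left(-6 - 3\right) \left(- 10 i \sqrt{10}\right) = - 9 \left(- 10 i \sqrt{10}\right) = 90 i \sqrt{10}$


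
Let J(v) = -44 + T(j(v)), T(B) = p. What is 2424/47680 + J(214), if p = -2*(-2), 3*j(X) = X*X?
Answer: -238097/5960 ≈ -39.949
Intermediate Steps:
j(X) = X²/3 (j(X) = (X*X)/3 = X²/3)
p = 4
T(B) = 4
J(v) = -40 (J(v) = -44 + 4 = -40)
2424/47680 + J(214) = 2424/47680 - 40 = 2424*(1/47680) - 40 = 303/5960 - 40 = -238097/5960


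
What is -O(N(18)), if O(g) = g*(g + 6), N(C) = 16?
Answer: -352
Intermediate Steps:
O(g) = g*(6 + g)
-O(N(18)) = -16*(6 + 16) = -16*22 = -1*352 = -352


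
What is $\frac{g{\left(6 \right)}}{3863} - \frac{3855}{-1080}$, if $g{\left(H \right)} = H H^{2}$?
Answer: $\frac{1008343}{278136} \approx 3.6254$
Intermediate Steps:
$g{\left(H \right)} = H^{3}$
$\frac{g{\left(6 \right)}}{3863} - \frac{3855}{-1080} = \frac{6^{3}}{3863} - \frac{3855}{-1080} = 216 \cdot \frac{1}{3863} - - \frac{257}{72} = \frac{216}{3863} + \frac{257}{72} = \frac{1008343}{278136}$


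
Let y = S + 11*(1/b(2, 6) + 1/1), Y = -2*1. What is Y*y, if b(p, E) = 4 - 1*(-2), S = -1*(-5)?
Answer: -107/3 ≈ -35.667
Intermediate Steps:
S = 5
b(p, E) = 6 (b(p, E) = 4 + 2 = 6)
Y = -2
y = 107/6 (y = 5 + 11*(1/6 + 1/1) = 5 + 11*(1*(1/6) + 1*1) = 5 + 11*(1/6 + 1) = 5 + 11*(7/6) = 5 + 77/6 = 107/6 ≈ 17.833)
Y*y = -2*107/6 = -107/3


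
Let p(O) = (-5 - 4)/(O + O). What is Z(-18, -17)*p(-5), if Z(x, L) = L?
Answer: -153/10 ≈ -15.300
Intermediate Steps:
p(O) = -9/(2*O) (p(O) = -9*1/(2*O) = -9/(2*O))
Z(-18, -17)*p(-5) = -(-153)/(2*(-5)) = -(-153)*(-1)/(2*5) = -17*9/10 = -153/10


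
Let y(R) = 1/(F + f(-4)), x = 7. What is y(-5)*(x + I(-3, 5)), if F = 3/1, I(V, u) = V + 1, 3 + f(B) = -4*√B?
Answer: 5*I/8 ≈ 0.625*I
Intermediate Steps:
f(B) = -3 - 4*√B
I(V, u) = 1 + V
F = 3 (F = 3*1 = 3)
y(R) = I/8 (y(R) = 1/(3 + (-3 - 8*I)) = 1/(-8*I) = I/8)
y(-5)*(x + I(-3, 5)) = (I/8)*(7 + (1 - 3)) = (I/8)*(7 - 2) = (I/8)*5 = 5*I/8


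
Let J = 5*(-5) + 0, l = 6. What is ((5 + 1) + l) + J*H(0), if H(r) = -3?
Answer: 87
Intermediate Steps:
J = -25 (J = -25 + 0 = -25)
((5 + 1) + l) + J*H(0) = ((5 + 1) + 6) - 25*(-3) = (6 + 6) + 75 = 12 + 75 = 87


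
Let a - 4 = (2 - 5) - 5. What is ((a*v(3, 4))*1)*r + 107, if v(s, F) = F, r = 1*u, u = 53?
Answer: -741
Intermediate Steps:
r = 53 (r = 1*53 = 53)
a = -4 (a = 4 + ((2 - 5) - 5) = 4 + (-3 - 5) = 4 - 8 = -4)
((a*v(3, 4))*1)*r + 107 = (-4*4*1)*53 + 107 = -16*1*53 + 107 = -16*53 + 107 = -848 + 107 = -741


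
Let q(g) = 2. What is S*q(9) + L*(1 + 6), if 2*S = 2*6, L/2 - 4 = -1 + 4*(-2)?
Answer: -58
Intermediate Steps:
L = -10 (L = 8 + 2*(-1 + 4*(-2)) = 8 + 2*(-1 - 8) = 8 + 2*(-9) = 8 - 18 = -10)
S = 6 (S = (2*6)/2 = (½)*12 = 6)
S*q(9) + L*(1 + 6) = 6*2 - 10*(1 + 6) = 12 - 10*7 = 12 - 70 = -58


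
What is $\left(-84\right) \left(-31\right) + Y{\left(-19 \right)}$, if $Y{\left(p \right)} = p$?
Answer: $2585$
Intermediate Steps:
$\left(-84\right) \left(-31\right) + Y{\left(-19 \right)} = \left(-84\right) \left(-31\right) - 19 = 2604 - 19 = 2585$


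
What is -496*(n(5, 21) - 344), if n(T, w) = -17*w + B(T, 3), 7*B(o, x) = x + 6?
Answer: 2429408/7 ≈ 3.4706e+5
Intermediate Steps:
B(o, x) = 6/7 + x/7 (B(o, x) = (x + 6)/7 = (6 + x)/7 = 6/7 + x/7)
n(T, w) = 9/7 - 17*w (n(T, w) = -17*w + (6/7 + (1/7)*3) = -17*w + (6/7 + 3/7) = -17*w + 9/7 = 9/7 - 17*w)
-496*(n(5, 21) - 344) = -496*((9/7 - 17*21) - 344) = -496*((9/7 - 357) - 344) = -496*(-2490/7 - 344) = -496*(-4898/7) = 2429408/7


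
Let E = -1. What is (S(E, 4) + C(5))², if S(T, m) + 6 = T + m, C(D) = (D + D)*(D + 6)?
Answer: 11449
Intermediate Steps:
C(D) = 2*D*(6 + D) (C(D) = (2*D)*(6 + D) = 2*D*(6 + D))
S(T, m) = -6 + T + m (S(T, m) = -6 + (T + m) = -6 + T + m)
(S(E, 4) + C(5))² = ((-6 - 1 + 4) + 2*5*(6 + 5))² = (-3 + 2*5*11)² = (-3 + 110)² = 107² = 11449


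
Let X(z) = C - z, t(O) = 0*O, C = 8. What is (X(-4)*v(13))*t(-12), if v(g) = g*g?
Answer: 0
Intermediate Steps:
t(O) = 0
v(g) = g**2
X(z) = 8 - z
(X(-4)*v(13))*t(-12) = ((8 - 1*(-4))*13**2)*0 = ((8 + 4)*169)*0 = (12*169)*0 = 2028*0 = 0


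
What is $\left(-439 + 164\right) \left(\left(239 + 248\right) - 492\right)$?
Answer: $1375$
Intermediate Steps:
$\left(-439 + 164\right) \left(\left(239 + 248\right) - 492\right) = - 275 \left(487 - 492\right) = \left(-275\right) \left(-5\right) = 1375$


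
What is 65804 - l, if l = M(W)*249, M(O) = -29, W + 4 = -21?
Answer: 73025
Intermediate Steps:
W = -25 (W = -4 - 21 = -25)
l = -7221 (l = -29*249 = -7221)
65804 - l = 65804 - 1*(-7221) = 65804 + 7221 = 73025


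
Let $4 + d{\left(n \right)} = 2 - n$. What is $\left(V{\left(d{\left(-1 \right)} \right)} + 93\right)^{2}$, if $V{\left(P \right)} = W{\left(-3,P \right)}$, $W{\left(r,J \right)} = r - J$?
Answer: $8281$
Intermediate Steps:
$d{\left(n \right)} = -2 - n$ ($d{\left(n \right)} = -4 - \left(-2 + n\right) = -2 - n$)
$V{\left(P \right)} = -3 - P$
$\left(V{\left(d{\left(-1 \right)} \right)} + 93\right)^{2} = \left(\left(-3 - \left(-2 - -1\right)\right) + 93\right)^{2} = \left(\left(-3 - \left(-2 + 1\right)\right) + 93\right)^{2} = \left(\left(-3 - -1\right) + 93\right)^{2} = \left(\left(-3 + 1\right) + 93\right)^{2} = \left(-2 + 93\right)^{2} = 91^{2} = 8281$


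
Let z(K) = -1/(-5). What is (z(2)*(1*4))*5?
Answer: 4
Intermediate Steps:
z(K) = ⅕ (z(K) = -1*(-⅕) = ⅕)
(z(2)*(1*4))*5 = ((1*4)/5)*5 = ((⅕)*4)*5 = (⅘)*5 = 4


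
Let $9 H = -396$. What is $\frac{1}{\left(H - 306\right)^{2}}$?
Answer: $\frac{1}{122500} \approx 8.1633 \cdot 10^{-6}$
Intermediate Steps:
$H = -44$ ($H = \frac{1}{9} \left(-396\right) = -44$)
$\frac{1}{\left(H - 306\right)^{2}} = \frac{1}{\left(-44 - 306\right)^{2}} = \frac{1}{\left(-350\right)^{2}} = \frac{1}{122500}$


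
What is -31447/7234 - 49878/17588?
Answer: -114238411/15903949 ≈ -7.1830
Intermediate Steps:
-31447/7234 - 49878/17588 = -31447*1/7234 - 49878*1/17588 = -31447/7234 - 24939/8794 = -114238411/15903949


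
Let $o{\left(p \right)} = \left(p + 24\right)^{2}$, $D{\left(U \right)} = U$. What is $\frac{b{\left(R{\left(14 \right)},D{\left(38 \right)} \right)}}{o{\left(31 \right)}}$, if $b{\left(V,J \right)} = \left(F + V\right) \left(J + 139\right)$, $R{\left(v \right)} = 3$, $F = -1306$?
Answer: $- \frac{230631}{3025} \approx -76.242$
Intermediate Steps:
$o{\left(p \right)} = \left(24 + p\right)^{2}$
$b{\left(V,J \right)} = \left(-1306 + V\right) \left(139 + J\right)$ ($b{\left(V,J \right)} = \left(-1306 + V\right) \left(J + 139\right) = \left(-1306 + V\right) \left(139 + J\right)$)
$\frac{b{\left(R{\left(14 \right)},D{\left(38 \right)} \right)}}{o{\left(31 \right)}} = \frac{-181534 - 49628 + 139 \cdot 3 + 38 \cdot 3}{\left(24 + 31\right)^{2}} = \frac{-181534 - 49628 + 417 + 114}{55^{2}} = - \frac{230631}{3025}$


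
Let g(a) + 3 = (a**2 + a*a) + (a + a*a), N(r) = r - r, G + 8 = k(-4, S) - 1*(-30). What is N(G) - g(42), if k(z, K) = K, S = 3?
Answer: -5331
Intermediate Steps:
G = 25 (G = -8 + (3 - 1*(-30)) = -8 + (3 + 30) = -8 + 33 = 25)
N(r) = 0
g(a) = -3 + a + 3*a**2 (g(a) = -3 + ((a**2 + a*a) + (a + a*a)) = -3 + ((a**2 + a**2) + (a + a**2)) = -3 + (2*a**2 + (a + a**2)) = -3 + (a + 3*a**2) = -3 + a + 3*a**2)
N(G) - g(42) = 0 - (-3 + 42 + 3*42**2) = 0 - (-3 + 42 + 3*1764) = 0 - (-3 + 42 + 5292) = 0 - 1*5331 = 0 - 5331 = -5331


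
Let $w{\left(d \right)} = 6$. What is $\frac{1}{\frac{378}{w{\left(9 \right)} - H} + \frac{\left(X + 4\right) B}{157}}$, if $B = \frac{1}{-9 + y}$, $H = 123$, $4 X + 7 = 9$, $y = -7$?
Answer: $- \frac{65312}{211125} \approx -0.30935$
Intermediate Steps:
$X = \frac{1}{2}$ ($X = - \frac{7}{4} + \frac{1}{4} \cdot 9 = - \frac{7}{4} + \frac{9}{4} = \frac{1}{2} \approx 0.5$)
$B = - \frac{1}{16}$ ($B = \frac{1}{-9 - 7} = \frac{1}{-16} = - \frac{1}{16} \approx -0.0625$)
$\frac{1}{\frac{378}{w{\left(9 \right)} - H} + \frac{\left(X + 4\right) B}{157}} = \frac{1}{\frac{378}{6 - 123} + \frac{\left(\frac{1}{2} + 4\right) \left(- \frac{1}{16}\right)}{157}} = \frac{1}{\frac{378}{6 - 123} + \frac{9}{2} \left(- \frac{1}{16}\right) \frac{1}{157}} = \frac{1}{\frac{378}{-117} - \frac{9}{5024}} = \frac{1}{378 \left(- \frac{1}{117}\right) - \frac{9}{5024}} = \frac{1}{- \frac{42}{13} - \frac{9}{5024}} = \frac{1}{- \frac{211125}{65312}} = - \frac{65312}{211125}$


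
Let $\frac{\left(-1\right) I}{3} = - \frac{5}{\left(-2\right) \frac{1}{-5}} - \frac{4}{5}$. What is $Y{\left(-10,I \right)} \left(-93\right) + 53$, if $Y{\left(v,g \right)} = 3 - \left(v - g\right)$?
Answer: $- \frac{48667}{10} \approx -4866.7$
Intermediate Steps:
$I = \frac{399}{10}$ ($I = - 3 \left(- \frac{5}{\left(-2\right) \frac{1}{-5}} - \frac{4}{5}\right) = - 3 \left(- \frac{5}{\left(-2\right) \left(- \frac{1}{5}\right)} - \frac{4}{5}\right) = - 3 \left(- \frac{5}{\frac{2}{5}} - \frac{4}{5}\right) = - 3 \left(\left(-5\right) \frac{5}{2} - \frac{4}{5}\right) = - 3 \left(- \frac{25}{2} - \frac{4}{5}\right) = \left(-3\right) \left(- \frac{133}{10}\right) = \frac{399}{10} \approx 39.9$)
$Y{\left(v,g \right)} = 3 + g - v$ ($Y{\left(v,g \right)} = 3 + \left(g - v\right) = 3 + g - v$)
$Y{\left(-10,I \right)} \left(-93\right) + 53 = \left(3 + \frac{399}{10} - -10\right) \left(-93\right) + 53 = \left(3 + \frac{399}{10} + 10\right) \left(-93\right) + 53 = \frac{529}{10} \left(-93\right) + 53 = - \frac{49197}{10} + 53 = - \frac{48667}{10}$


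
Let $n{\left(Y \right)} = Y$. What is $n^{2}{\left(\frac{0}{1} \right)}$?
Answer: $0$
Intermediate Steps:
$n^{2}{\left(\frac{0}{1} \right)} = \left(\frac{0}{1}\right)^{2} = \left(0 \cdot 1\right)^{2} = 0^{2} = 0$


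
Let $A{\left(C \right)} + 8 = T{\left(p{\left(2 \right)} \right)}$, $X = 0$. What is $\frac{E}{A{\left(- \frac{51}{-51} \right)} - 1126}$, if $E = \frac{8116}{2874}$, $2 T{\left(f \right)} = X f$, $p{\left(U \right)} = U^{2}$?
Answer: $- \frac{2029}{814779} \approx -0.0024902$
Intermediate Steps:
$T{\left(f \right)} = 0$ ($T{\left(f \right)} = \frac{0 f}{2} = \frac{1}{2} \cdot 0 = 0$)
$A{\left(C \right)} = -8$ ($A{\left(C \right)} = -8 + 0 = -8$)
$E = \frac{4058}{1437}$ ($E = 8116 \cdot \frac{1}{2874} = \frac{4058}{1437} \approx 2.8239$)
$\frac{E}{A{\left(- \frac{51}{-51} \right)} - 1126} = \frac{4058}{1437 \left(-8 - 1126\right)} = \frac{4058}{1437 \left(-1134\right)} = \frac{4058}{1437} \left(- \frac{1}{1134}\right) = - \frac{2029}{814779}$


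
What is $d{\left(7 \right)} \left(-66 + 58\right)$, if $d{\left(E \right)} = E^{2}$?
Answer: $-392$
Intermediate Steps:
$d{\left(7 \right)} \left(-66 + 58\right) = 7^{2} \left(-66 + 58\right) = 49 \left(-8\right) = -392$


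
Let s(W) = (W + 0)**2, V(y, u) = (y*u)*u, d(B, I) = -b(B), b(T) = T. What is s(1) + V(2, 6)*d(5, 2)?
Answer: -359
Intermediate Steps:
d(B, I) = -B
V(y, u) = y*u**2 (V(y, u) = (u*y)*u = y*u**2)
s(W) = W**2
s(1) + V(2, 6)*d(5, 2) = 1**2 + (2*6**2)*(-1*5) = 1 + (2*36)*(-5) = 1 + 72*(-5) = 1 - 360 = -359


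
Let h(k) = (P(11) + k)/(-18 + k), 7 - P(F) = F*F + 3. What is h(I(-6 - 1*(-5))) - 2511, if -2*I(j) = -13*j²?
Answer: -57532/23 ≈ -2501.4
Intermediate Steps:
P(F) = 4 - F² (P(F) = 7 - (F*F + 3) = 7 - (F² + 3) = 7 - (3 + F²) = 7 + (-3 - F²) = 4 - F²)
I(j) = 13*j²/2 (I(j) = -(-13)*j²/2 = 13*j²/2)
h(k) = (-117 + k)/(-18 + k) (h(k) = ((4 - 1*11²) + k)/(-18 + k) = ((4 - 1*121) + k)/(-18 + k) = ((4 - 121) + k)/(-18 + k) = (-117 + k)/(-18 + k))
h(I(-6 - 1*(-5))) - 2511 = (-117 + 13*(-6 - 1*(-5))²/2)/(-18 + 13*(-6 - 1*(-5))²/2) - 2511 = (-117 + 13*(-6 + 5)²/2)/(-18 + 13*(-6 + 5)²/2) - 2511 = (-117 + (13/2)*(-1)²)/(-18 + (13/2)*(-1)²) - 2511 = (-117 + (13/2)*1)/(-18 + (13/2)*1) - 2511 = (-117 + 13/2)/(-18 + 13/2) - 2511 = -221/2/(-23/2) - 2511 = -2/23*(-221/2) - 2511 = 221/23 - 2511 = -57532/23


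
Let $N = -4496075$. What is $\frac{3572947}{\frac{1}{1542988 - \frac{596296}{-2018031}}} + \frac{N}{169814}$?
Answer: $\frac{1889254786088269352964467}{342689916234} \approx 5.513 \cdot 10^{12}$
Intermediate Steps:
$\frac{3572947}{\frac{1}{1542988 - \frac{596296}{-2018031}}} + \frac{N}{169814} = \frac{3572947}{\frac{1}{1542988 - \frac{596296}{-2018031}}} - \frac{4496075}{169814} = \frac{3572947}{\frac{1}{1542988 - - \frac{596296}{2018031}}} - \frac{4496075}{169814} = \frac{3572947}{\frac{1}{1542988 + \frac{596296}{2018031}}} - \frac{4496075}{169814} = \frac{3572947}{\frac{1}{\frac{3113798212924}{2018031}}} - \frac{4496075}{169814} = \frac{3572947}{\frac{2018031}{3113798212924}} - \frac{4496075}{169814} = 3572947 \cdot \frac{3113798212924}{2018031} - \frac{4496075}{169814} = \frac{11125435983472167028}{2018031} - \frac{4496075}{169814} = \frac{1889254786088269352964467}{342689916234}$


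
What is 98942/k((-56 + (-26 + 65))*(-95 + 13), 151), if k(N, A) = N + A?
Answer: 98942/1545 ≈ 64.040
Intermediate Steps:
k(N, A) = A + N
98942/k((-56 + (-26 + 65))*(-95 + 13), 151) = 98942/(151 + (-56 + (-26 + 65))*(-95 + 13)) = 98942/(151 + (-56 + 39)*(-82)) = 98942/(151 - 17*(-82)) = 98942/(151 + 1394) = 98942/1545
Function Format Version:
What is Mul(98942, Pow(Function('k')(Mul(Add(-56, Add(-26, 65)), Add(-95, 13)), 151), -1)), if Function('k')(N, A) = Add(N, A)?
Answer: Rational(98942, 1545) ≈ 64.040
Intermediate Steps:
Function('k')(N, A) = Add(A, N)
Mul(98942, Pow(Function('k')(Mul(Add(-56, Add(-26, 65)), Add(-95, 13)), 151), -1)) = Mul(98942, Pow(Add(151, Mul(Add(-56, Add(-26, 65)), Add(-95, 13))), -1)) = Mul(98942, Pow(Add(151, Mul(Add(-56, 39), -82)), -1)) = Mul(98942, Pow(Add(151, Mul(-17, -82)), -1)) = Mul(98942, Pow(Add(151, 1394), -1)) = Mul(98942, Pow(1545, -1)) = Mul(98942, Rational(1, 1545)) = Rational(98942, 1545)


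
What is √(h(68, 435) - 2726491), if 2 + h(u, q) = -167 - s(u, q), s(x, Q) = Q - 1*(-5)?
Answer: 10*I*√27271 ≈ 1651.4*I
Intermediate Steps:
s(x, Q) = 5 + Q (s(x, Q) = Q + 5 = 5 + Q)
h(u, q) = -174 - q (h(u, q) = -2 + (-167 - (5 + q)) = -2 + (-167 + (-5 - q)) = -2 + (-172 - q) = -174 - q)
√(h(68, 435) - 2726491) = √((-174 - 1*435) - 2726491) = √((-174 - 435) - 2726491) = √(-609 - 2726491) = √(-2727100) = 10*I*√27271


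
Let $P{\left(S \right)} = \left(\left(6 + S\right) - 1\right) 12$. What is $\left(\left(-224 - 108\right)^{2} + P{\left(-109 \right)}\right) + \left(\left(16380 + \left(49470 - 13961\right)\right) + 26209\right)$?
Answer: $187074$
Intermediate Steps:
$P{\left(S \right)} = 60 + 12 S$ ($P{\left(S \right)} = \left(5 + S\right) 12 = 60 + 12 S$)
$\left(\left(-224 - 108\right)^{2} + P{\left(-109 \right)}\right) + \left(\left(16380 + \left(49470 - 13961\right)\right) + 26209\right) = \left(\left(-224 - 108\right)^{2} + \left(60 + 12 \left(-109\right)\right)\right) + \left(\left(16380 + \left(49470 - 13961\right)\right) + 26209\right) = \left(\left(-332\right)^{2} + \left(60 - 1308\right)\right) + \left(\left(16380 + \left(49470 - 13961\right)\right) + 26209\right) = \left(110224 - 1248\right) + \left(\left(16380 + 35509\right) + 26209\right) = 108976 + \left(51889 + 26209\right) = 108976 + 78098 = 187074$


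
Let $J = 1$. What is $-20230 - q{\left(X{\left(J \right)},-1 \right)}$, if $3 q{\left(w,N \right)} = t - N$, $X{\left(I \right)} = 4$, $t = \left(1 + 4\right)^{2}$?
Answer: $- \frac{60716}{3} \approx -20239.0$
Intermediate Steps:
$t = 25$ ($t = 5^{2} = 25$)
$q{\left(w,N \right)} = \frac{25}{3} - \frac{N}{3}$ ($q{\left(w,N \right)} = \frac{25 - N}{3} = \frac{25}{3} - \frac{N}{3}$)
$-20230 - q{\left(X{\left(J \right)},-1 \right)} = -20230 - \left(\frac{25}{3} - - \frac{1}{3}\right) = -20230 - \left(\frac{25}{3} + \frac{1}{3}\right) = -20230 - \frac{26}{3} = - \frac{60716}{3}$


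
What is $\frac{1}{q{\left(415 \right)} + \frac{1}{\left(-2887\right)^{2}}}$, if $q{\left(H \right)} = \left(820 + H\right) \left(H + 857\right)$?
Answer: $\frac{8334769}{13093255317481} \approx 6.3657 \cdot 10^{-7}$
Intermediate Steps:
$q{\left(H \right)} = \left(820 + H\right) \left(857 + H\right)$
$\frac{1}{q{\left(415 \right)} + \frac{1}{\left(-2887\right)^{2}}} = \frac{1}{\left(702740 + 415^{2} + 1677 \cdot 415\right) + \frac{1}{\left(-2887\right)^{2}}} = \frac{1}{\left(702740 + 172225 + 695955\right) + \frac{1}{8334769}} = \frac{1}{1570920 + \frac{1}{8334769}} = \frac{1}{\frac{13093255317481}{8334769}} = \frac{8334769}{13093255317481}$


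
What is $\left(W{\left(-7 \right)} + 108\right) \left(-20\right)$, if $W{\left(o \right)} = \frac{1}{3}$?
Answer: $- \frac{6500}{3} \approx -2166.7$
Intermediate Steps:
$W{\left(o \right)} = \frac{1}{3}$
$\left(W{\left(-7 \right)} + 108\right) \left(-20\right) = \left(\frac{1}{3} + 108\right) \left(-20\right) = \frac{325}{3} \left(-20\right) = - \frac{6500}{3}$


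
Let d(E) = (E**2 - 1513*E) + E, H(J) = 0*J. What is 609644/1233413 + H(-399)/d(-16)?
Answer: 609644/1233413 ≈ 0.49427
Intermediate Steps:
H(J) = 0
d(E) = E**2 - 1512*E
609644/1233413 + H(-399)/d(-16) = 609644/1233413 + 0/((-16*(-1512 - 16))) = 609644*(1/1233413) + 0/((-16*(-1528))) = 609644/1233413 + 0/24448 = 609644/1233413 + 0*(1/24448) = 609644/1233413 + 0 = 609644/1233413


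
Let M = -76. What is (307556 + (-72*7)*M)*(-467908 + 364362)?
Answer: -35812419560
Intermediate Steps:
(307556 + (-72*7)*M)*(-467908 + 364362) = (307556 - 72*7*(-76))*(-467908 + 364362) = (307556 - 504*(-76))*(-103546) = (307556 + 38304)*(-103546) = 345860*(-103546) = -35812419560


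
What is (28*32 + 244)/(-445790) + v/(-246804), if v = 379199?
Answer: -16932447877/11002275516 ≈ -1.5390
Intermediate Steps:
(28*32 + 244)/(-445790) + v/(-246804) = (28*32 + 244)/(-445790) + 379199/(-246804) = (896 + 244)*(-1/445790) + 379199*(-1/246804) = 1140*(-1/445790) - 379199/246804 = -114/44579 - 379199/246804 = -16932447877/11002275516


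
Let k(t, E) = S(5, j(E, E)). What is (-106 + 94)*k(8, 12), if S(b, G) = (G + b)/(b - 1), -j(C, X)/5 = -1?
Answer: -30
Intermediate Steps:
j(C, X) = 5 (j(C, X) = -5*(-1) = 5)
S(b, G) = (G + b)/(-1 + b)
k(t, E) = 5/2 (k(t, E) = (5 + 5)/(-1 + 5) = 10/4 = (¼)*10 = 5/2)
(-106 + 94)*k(8, 12) = (-106 + 94)*(5/2) = -12*5/2 = -30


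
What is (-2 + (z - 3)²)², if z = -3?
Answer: 1156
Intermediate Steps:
(-2 + (z - 3)²)² = (-2 + (-3 - 3)²)² = (-2 + (-6)²)² = (-2 + 36)² = 34² = 1156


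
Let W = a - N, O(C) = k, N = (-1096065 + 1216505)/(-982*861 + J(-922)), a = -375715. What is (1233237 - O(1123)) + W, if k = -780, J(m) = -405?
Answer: 726043790354/845907 ≈ 8.5830e+5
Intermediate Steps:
N = -120440/845907 (N = (-1096065 + 1216505)/(-982*861 - 405) = 120440/(-845502 - 405) = 120440/(-845907) = 120440*(-1/845907) = -120440/845907 ≈ -0.14238)
O(C) = -780
W = -317819828065/845907 (W = -375715 - 1*(-120440/845907) = -375715 + 120440/845907 = -317819828065/845907 ≈ -3.7572e+5)
(1233237 - O(1123)) + W = (1233237 - 1*(-780)) - 317819828065/845907 = (1233237 + 780) - 317819828065/845907 = 1234017 - 317819828065/845907 = 726043790354/845907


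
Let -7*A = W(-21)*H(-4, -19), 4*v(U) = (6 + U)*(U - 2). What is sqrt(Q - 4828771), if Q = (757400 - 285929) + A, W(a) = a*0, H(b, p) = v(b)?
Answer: 10*I*sqrt(43573) ≈ 2087.4*I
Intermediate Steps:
v(U) = (-2 + U)*(6 + U)/4 (v(U) = ((6 + U)*(U - 2))/4 = ((6 + U)*(-2 + U))/4 = ((-2 + U)*(6 + U))/4 = (-2 + U)*(6 + U)/4)
H(b, p) = -3 + b + b**2/4
W(a) = 0
A = 0 (A = -0*(-3 - 4 + (1/4)*(-4)**2) = -0*(-3 - 4 + (1/4)*16) = -0*(-3 - 4 + 4) = -0*(-3) = -1/7*0 = 0)
Q = 471471 (Q = (757400 - 285929) + 0 = 471471 + 0 = 471471)
sqrt(Q - 4828771) = sqrt(471471 - 4828771) = sqrt(-4357300) = 10*I*sqrt(43573)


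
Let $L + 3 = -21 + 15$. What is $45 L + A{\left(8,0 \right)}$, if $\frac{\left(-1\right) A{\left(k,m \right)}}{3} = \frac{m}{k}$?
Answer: $-405$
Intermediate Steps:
$A{\left(k,m \right)} = - \frac{3 m}{k}$ ($A{\left(k,m \right)} = - 3 \frac{m}{k} = - \frac{3 m}{k}$)
$L = -9$ ($L = -3 + \left(-21 + 15\right) = -3 - 6 = -9$)
$45 L + A{\left(8,0 \right)} = 45 \left(-9\right) - \frac{0}{8} = -405 - 0 \cdot \frac{1}{8} = -405 + 0 = -405$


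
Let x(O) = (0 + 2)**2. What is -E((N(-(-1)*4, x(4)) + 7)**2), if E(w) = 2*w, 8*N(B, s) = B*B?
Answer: -162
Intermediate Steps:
x(O) = 4 (x(O) = 2**2 = 4)
N(B, s) = B**2/8 (N(B, s) = (B*B)/8 = B**2/8)
-E((N(-(-1)*4, x(4)) + 7)**2) = -2*((-(-1)*4)**2/8 + 7)**2 = -2*((-1*(-4))**2/8 + 7)**2 = -2*((1/8)*4**2 + 7)**2 = -2*((1/8)*16 + 7)**2 = -2*(2 + 7)**2 = -2*9**2 = -2*81 = -1*162 = -162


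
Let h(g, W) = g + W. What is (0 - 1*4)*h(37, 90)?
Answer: -508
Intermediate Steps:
h(g, W) = W + g
(0 - 1*4)*h(37, 90) = (0 - 1*4)*(90 + 37) = (0 - 4)*127 = -4*127 = -508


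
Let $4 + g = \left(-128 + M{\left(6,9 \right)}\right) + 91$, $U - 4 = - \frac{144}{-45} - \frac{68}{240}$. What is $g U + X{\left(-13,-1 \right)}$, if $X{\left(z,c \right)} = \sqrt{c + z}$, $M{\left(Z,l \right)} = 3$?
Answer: $- \frac{1577}{6} + i \sqrt{14} \approx -262.83 + 3.7417 i$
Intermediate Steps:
$U = \frac{83}{12}$ ($U = 4 - \left(- \frac{16}{5} + \frac{17}{60}\right) = 4 - - \frac{35}{12} = 4 + \left(\frac{16}{5} - \frac{17}{60}\right) = 4 + \frac{35}{12} = \frac{83}{12} \approx 6.9167$)
$g = -38$ ($g = -4 + \left(\left(-128 + 3\right) + 91\right) = -4 + \left(-125 + 91\right) = -4 - 34 = -38$)
$g U + X{\left(-13,-1 \right)} = \left(-38\right) \frac{83}{12} + \sqrt{-1 - 13} = - \frac{1577}{6} + \sqrt{-14} = - \frac{1577}{6} + i \sqrt{14}$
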